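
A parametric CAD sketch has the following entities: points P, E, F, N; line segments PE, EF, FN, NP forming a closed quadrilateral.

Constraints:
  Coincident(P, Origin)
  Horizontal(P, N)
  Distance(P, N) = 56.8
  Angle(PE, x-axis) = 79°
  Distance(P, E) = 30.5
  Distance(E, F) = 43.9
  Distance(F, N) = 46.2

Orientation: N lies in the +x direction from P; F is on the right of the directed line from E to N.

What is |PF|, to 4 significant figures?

18.42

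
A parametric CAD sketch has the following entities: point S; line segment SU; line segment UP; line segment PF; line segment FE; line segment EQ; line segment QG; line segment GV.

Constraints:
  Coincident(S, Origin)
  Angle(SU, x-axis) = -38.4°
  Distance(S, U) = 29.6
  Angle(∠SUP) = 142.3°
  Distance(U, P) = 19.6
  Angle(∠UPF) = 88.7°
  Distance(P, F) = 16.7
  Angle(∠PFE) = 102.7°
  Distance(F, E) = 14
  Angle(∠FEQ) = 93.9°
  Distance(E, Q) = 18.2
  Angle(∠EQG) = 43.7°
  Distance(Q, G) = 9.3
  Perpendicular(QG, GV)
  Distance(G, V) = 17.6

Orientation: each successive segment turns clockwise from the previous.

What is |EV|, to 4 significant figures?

6.336

S is at the origin; SU runs at -38.4° with length 29.6, so U = (23.20, -18.39). ∠SUP = 142.3° gives UP at -76.10° from the x-axis; with |UP| = 19.6, P = (27.91, -37.41). ∠UPF = 88.7° gives PF at -167.4° from the x-axis; with |PF| = 16.7, F = (11.61, -41.06). ∠PFE = 102.7° gives FE at 115.3° from the x-axis; with |FE| = 14.0, E = (5.625, -28.40). ∠FEQ = 93.9° gives EQ at 29.20° from the x-axis; with |EQ| = 18.2, Q = (21.51, -19.52). ∠EQG = 43.7° gives QG at -107.1° from the x-axis; with |QG| = 9.3, G = (18.78, -28.41). The perpendicularity gives GV at right angles to QG, so GV runs at 162.9°; with |GV| = 17.6, V = (1.956, -23.23). Then |EV| = |V − E| = 6.336.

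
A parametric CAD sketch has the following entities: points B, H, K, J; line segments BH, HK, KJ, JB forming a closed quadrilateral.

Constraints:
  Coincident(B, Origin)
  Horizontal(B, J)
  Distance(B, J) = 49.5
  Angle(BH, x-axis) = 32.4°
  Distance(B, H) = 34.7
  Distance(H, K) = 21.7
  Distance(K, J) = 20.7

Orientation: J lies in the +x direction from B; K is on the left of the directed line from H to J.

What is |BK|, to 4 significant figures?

54.93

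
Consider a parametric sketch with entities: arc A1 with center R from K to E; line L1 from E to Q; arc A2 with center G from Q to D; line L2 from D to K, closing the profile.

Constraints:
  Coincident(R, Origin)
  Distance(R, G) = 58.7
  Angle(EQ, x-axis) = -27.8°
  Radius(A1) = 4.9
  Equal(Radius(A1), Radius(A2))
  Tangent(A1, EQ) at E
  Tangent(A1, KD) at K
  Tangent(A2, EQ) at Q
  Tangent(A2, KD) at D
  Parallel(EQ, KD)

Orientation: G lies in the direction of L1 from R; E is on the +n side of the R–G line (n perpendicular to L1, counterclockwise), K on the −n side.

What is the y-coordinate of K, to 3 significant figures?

-4.33

The slot axis is L1's direction at -27.8°, so u = (cos -27.8°, sin -27.8°) = (0.885, -0.466) and n = (−sin -27.8°, cos -27.8°) = (0.466, 0.885). R is at the origin and G lies 58.7 along u from R, so G = 58.7·u = (51.9, -27.4). Tangency of A1 to both parallel lines with radius 4.9 puts E and K at R ± 4.9·n: E = (2.29, 4.33), K = (-2.29, -4.33). So K.y = -4.33.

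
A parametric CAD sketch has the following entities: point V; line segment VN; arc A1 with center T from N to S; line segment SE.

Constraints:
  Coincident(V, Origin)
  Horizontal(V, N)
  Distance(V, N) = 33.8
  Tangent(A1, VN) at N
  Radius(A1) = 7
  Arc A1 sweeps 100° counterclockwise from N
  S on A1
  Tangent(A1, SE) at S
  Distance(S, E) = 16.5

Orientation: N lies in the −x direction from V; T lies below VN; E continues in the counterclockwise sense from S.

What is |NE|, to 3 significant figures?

24.8

V is at the origin; V and N share the same y with |VN| = 33.8 and N on the −x side, so N = (-33.8, 0.00). A1 meets VN tangentially, so TN is at right angles to VN, so T = N + (0, -7) = (-33.8, -7.00). On A1, N sits at bearing 90° from T; a 100° counterclockwise sweep puts S at bearing 190°, so S = T + 7.0·(cos 190°, sin 190°) = (-40.7, -8.22). The tangent condition forces TS to be normal to SE, so SE runs along (−sin 190°, cos 190°); with |SE| = 16.5, E = (-37.8, -24.5). Then |NE| = |E − N| = 24.8.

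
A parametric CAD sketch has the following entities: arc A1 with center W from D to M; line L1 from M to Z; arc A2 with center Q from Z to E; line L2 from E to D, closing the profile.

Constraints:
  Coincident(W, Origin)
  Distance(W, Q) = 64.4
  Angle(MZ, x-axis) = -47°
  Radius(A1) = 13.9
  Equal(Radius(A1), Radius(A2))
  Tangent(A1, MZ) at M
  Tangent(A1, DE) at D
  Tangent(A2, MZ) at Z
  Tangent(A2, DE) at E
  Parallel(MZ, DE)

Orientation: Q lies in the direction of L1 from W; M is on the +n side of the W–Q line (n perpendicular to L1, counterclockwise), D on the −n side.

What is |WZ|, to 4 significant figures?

65.88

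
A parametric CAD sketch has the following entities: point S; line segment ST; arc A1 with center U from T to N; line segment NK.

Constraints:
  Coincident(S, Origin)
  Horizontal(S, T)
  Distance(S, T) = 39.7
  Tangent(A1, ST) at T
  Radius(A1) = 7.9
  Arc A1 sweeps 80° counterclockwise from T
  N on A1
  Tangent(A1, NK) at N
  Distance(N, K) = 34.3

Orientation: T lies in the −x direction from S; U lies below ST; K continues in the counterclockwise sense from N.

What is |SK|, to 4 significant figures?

66.93

S is at the origin; ST is horizontal with |ST| = 39.7 and T on the −x side, so T = (-39.70, 0.000). The tangent condition forces UT to be normal to ST, so U = T + (0, -7.9) = (-39.70, -7.900). On A1, T sits at bearing 90° from U; an 80° counterclockwise sweep puts N at bearing 170°, so N = U + 7.9·(cos 170°, sin 170°) = (-47.48, -6.528). Since A1 is tangent to NK there, UN ⟂ NK, so NK runs along (−sin 170°, cos 170°); with |NK| = 34.3, K = (-53.44, -40.31). Then |SK| = |K − S| = 66.93.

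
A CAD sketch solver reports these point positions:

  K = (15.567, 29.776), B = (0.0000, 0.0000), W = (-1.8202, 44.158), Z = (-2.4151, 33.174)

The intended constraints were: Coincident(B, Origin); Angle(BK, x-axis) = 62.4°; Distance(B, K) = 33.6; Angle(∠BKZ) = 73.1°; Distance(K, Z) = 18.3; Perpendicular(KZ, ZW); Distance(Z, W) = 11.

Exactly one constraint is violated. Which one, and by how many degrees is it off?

Perpendicular(KZ, ZW) — off by 7.60°.

B = (0.00, 0.00) ✓; BK at 62.40° ✓; |BK| = 33.60 ✓; ∠BKZ = 73.10° ✓; |KZ| = 18.30 ✓; ∠(KZ, ZW) = 82.40° ✗; |ZW| = 11.00 ✓.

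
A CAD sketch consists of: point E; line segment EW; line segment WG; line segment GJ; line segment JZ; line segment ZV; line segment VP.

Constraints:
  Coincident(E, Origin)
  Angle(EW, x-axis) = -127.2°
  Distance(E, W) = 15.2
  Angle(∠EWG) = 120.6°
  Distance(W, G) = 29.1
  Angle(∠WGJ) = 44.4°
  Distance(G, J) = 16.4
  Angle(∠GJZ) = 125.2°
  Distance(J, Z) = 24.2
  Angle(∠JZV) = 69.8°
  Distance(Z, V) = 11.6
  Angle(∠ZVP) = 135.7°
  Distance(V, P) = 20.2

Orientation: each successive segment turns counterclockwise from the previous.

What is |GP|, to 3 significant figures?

13.0

∠JZV = 69.8° gives ZV at -127° from the x-axis; with |ZV| = 11.6, V = (-12.0, -12.7). ∠ZVP = 135.7° gives VP at -82.9° from the x-axis; with |VP| = 20.2, P = (-9.55, -32.8). Then |GP| = |P − G| = 13.0.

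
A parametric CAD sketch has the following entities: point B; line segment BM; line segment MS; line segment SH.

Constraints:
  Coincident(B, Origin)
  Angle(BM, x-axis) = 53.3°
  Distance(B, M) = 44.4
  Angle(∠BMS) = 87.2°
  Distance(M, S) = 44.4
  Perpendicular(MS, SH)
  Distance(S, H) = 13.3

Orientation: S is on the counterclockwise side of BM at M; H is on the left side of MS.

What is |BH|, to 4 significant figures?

52.42

∠BMS = 87.2°, so MS runs at 53.3° + (180° − 87.2°) = 146.1° from the x-axis; with |MS| = 44.4, S = M + 44.4·(cos 146.1°, sin 146.1°) = (-10.32, 60.36). MS is perpendicular to SH; with |SH| = 13.3 on the left of MS, H = S + 13.3·(-0.5577, -0.8300) = (-17.74, 49.32). Then |BH| = |H − B| = 52.42.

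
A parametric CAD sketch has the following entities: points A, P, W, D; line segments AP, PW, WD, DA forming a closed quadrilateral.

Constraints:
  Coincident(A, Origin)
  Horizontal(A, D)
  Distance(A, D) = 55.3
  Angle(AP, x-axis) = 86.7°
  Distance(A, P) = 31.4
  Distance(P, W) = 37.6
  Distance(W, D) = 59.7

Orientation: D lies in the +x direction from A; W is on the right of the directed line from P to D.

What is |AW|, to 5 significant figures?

7.0993

Checks: |PW| = 37.60 ✓; |WD| = 59.70 ✓.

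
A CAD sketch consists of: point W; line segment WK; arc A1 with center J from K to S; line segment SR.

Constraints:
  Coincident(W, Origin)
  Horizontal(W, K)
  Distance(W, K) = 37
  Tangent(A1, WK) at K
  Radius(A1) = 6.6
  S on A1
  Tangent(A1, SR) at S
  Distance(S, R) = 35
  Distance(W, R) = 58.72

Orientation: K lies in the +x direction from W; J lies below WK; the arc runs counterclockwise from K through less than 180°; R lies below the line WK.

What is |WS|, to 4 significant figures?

31.86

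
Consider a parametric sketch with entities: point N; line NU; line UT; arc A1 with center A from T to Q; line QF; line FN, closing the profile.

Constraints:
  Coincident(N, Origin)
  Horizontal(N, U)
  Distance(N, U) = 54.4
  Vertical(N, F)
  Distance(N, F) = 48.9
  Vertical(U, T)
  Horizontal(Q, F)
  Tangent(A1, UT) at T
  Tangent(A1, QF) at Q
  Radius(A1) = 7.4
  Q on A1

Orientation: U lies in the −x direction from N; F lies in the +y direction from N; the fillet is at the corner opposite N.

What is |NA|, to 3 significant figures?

62.7

N is at the origin; N and U share the same y with |NU| = 54.4 and U on the −x side, so U = (-54.4, 0.00). NF is vertical with |NF| = 48.9 and F on the +y side, so F = (0.00, 48.9). The virtual corner opposite N is at (-54.4, 48.9). Since A1 is tangent to UT there, AT ⟂ UT and tangency of A1 to QF means the radius AQ is perpendicular to QF, with radius 7.4, so the center A sits 7.4 in from both sides at A = (-47.0, 41.5). Then |NA| = |A − N| = 62.7.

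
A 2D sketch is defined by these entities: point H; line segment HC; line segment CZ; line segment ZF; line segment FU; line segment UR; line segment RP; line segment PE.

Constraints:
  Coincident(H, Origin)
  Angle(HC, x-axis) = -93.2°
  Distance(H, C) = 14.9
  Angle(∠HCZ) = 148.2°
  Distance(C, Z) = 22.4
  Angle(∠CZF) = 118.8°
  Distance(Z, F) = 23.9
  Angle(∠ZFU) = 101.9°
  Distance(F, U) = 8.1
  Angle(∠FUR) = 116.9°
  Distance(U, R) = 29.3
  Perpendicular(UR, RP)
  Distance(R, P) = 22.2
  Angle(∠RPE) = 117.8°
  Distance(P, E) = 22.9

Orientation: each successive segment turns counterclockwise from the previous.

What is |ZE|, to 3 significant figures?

12.2

H is at the origin; HC runs at -93.2° with length 14.9, so C = (-0.832, -14.9). ∠HCZ = 148.2° gives CZ at -61.4° from the x-axis; with |CZ| = 22.4, Z = (9.89, -34.5). ∠CZF = 118.8° gives ZF at -0.200° from the x-axis; with |ZF| = 23.9, F = (33.8, -34.6). ∠ZFU = 101.9° gives FU at 77.9° from the x-axis; with |FU| = 8.1, U = (35.5, -26.7). ∠FUR = 116.9° gives UR at 141° from the x-axis; with |UR| = 29.3, R = (12.7, -8.27). UR is perpendicular to RP, so RP runs at -129°; with |RP| = 22.2, P = (-1.25, -25.5). ∠RPE = 117.8° gives PE at -66.8° from the x-axis; with |PE| = 22.9, E = (7.77, -46.6). Then |ZE| = |E − Z| = 12.2.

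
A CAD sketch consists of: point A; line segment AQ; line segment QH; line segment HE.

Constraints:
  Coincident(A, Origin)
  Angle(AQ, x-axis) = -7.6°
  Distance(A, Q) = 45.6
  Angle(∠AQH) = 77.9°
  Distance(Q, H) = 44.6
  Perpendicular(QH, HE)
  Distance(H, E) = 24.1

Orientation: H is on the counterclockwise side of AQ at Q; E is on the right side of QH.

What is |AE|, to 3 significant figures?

77.1

A is at the origin; AQ runs at -7.6° with length 45.6, so Q = 45.6·(cos -7.6°, sin -7.6°) = (45.2, -6.03). ∠AQH = 77.9°, so QH runs at -7.6° + (180° − 77.9°) = 94.5° from the x-axis; with |QH| = 44.6, H = Q + 44.6·(cos 94.5°, sin 94.5°) = (41.7, 38.4). QH ⟂ HE; with |HE| = 24.1 on the right of QH, E = H + 24.1·(0.997, 0.0785) = (65.7, 40.3). Then |AE| = |E − A| = 77.1.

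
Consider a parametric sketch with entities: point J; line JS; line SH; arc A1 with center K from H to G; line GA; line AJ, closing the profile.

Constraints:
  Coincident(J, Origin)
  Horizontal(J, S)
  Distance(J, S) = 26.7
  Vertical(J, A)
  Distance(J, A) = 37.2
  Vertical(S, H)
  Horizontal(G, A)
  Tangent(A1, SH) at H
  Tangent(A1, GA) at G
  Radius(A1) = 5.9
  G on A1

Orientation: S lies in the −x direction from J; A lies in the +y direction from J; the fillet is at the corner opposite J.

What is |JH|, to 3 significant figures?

41.1

The virtual corner opposite J is at (-26.7, 37.2). Since A1 is tangent to SH there, KH ⟂ SH and the tangent condition forces KG to be normal to GA, with radius 5.9, so the center K sits 5.9 in from both sides at K = (-20.8, 31.3). That places the tangent points at H = (-26.7, 31.3) on SH and G = (-20.8, 37.2) on GA. Then |JH| = |H − J| = 41.1.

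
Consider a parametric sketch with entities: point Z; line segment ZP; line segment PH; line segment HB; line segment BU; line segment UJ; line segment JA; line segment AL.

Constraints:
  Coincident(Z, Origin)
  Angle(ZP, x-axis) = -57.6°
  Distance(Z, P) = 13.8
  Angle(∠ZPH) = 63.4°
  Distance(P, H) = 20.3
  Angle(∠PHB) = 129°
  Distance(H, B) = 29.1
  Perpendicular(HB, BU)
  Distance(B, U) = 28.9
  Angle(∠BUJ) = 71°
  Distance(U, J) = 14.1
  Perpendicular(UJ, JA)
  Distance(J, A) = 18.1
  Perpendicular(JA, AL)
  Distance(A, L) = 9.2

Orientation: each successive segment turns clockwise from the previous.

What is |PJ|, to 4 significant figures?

29.79

The perpendicularity gives BU at right angles to HB, so BU runs at 44.80°; with |BU| = 28.9, U = (-12.80, 27.31). ∠BUJ = 71.0° gives UJ at -64.20° from the x-axis; with |UJ| = 14.1, J = (-6.663, 14.61). Then |PJ| = |J − P| = 29.79.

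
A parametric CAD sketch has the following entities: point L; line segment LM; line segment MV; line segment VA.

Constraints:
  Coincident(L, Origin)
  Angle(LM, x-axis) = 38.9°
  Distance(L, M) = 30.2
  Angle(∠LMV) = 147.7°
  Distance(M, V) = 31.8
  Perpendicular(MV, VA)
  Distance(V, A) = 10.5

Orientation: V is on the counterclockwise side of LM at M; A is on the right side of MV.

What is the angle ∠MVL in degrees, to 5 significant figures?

15.722°

L is at the origin; LM runs at 38.9° with length 30.2, so M = 30.2·(cos 38.9°, sin 38.9°) = (23.503, 18.964). ∠LMV = 147.7°, so MV runs at 38.9° + (180° − 147.7°) = 71.200° from the x-axis; with |MV| = 31.8, V = M + 31.8·(cos 71.200°, sin 71.200°) = (33.751, 49.068). Then cos ∠MVL = VM·VL / (|VM||VL|), giving 15.722°.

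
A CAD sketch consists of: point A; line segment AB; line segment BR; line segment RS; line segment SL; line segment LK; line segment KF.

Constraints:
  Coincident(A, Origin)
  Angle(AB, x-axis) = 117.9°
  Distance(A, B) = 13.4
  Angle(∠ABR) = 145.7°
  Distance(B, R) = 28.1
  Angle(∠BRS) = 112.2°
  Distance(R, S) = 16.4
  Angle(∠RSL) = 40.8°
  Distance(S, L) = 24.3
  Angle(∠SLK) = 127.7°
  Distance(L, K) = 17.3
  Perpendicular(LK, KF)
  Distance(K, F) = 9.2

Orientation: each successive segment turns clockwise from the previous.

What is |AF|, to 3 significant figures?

36.9

A is at the origin; AB runs at 117.9° with length 13.4, so B = (-6.27, 11.8). ∠ABR = 145.7° gives BR at 83.6° from the x-axis; with |BR| = 28.1, R = (-3.14, 39.8). ∠BRS = 112.2° gives RS at 15.8° from the x-axis; with |RS| = 16.4, S = (12.6, 44.2). ∠RSL = 40.8° gives SL at -123° from the x-axis; with |SL| = 24.3, L = (-0.734, 23.9). ∠SLK = 127.7° gives LK at -176° from the x-axis; with |LK| = 17.3, K = (-18.0, 22.6). LK ⟂ KF, so KF runs at 94.3°; with |KF| = 9.2, F = (-18.7, 31.8). Then |AF| = |F − A| = 36.9.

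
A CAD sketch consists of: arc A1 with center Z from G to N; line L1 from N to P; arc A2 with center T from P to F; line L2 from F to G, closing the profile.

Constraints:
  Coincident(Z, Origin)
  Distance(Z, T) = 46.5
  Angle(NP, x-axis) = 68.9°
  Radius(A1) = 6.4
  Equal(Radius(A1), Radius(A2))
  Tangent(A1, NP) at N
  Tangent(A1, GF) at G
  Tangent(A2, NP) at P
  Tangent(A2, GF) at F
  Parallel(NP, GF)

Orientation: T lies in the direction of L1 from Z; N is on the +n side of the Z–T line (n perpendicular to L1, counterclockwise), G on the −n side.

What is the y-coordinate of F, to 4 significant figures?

41.08

The slot axis is L1's direction at 68.9°, so u = (cos 68.9°, sin 68.9°) = (0.3600, 0.9330) and n = (−sin 68.9°, cos 68.9°) = (-0.9330, 0.3600). Z is at the origin and T lies 46.5 along u from Z, so T = 46.5·u = (16.74, 43.38). Tangency of A1 to both parallel lines with radius 6.4 puts N and G at Z ± 6.4·n: N = (-5.971, 2.304), G = (5.971, -2.304). Equal radii place P and F the same way about T: P = T + 6.4·n = (10.77, 45.69), F = T − 6.4·n = (22.71, 41.08). So F.y = 41.08.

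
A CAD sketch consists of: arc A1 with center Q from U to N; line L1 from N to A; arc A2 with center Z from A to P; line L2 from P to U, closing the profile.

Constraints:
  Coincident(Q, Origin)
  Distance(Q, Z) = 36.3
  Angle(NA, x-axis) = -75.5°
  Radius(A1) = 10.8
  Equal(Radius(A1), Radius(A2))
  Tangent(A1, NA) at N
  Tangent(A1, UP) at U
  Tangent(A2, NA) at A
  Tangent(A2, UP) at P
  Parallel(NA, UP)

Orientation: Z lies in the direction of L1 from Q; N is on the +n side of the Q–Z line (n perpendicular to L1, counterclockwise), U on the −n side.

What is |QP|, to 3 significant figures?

37.9

The slot axis is L1's direction at -75.5°, so u = (cos -75.5°, sin -75.5°) = (0.250, -0.968) and n = (−sin -75.5°, cos -75.5°) = (0.968, 0.250). Q is at the origin and Z lies 36.3 along u from Q, so Z = 36.3·u = (9.09, -35.1). Tangency of A1 to both parallel lines with radius 10.8 puts N and U at Q ± 10.8·n: N = (10.5, 2.70), U = (-10.5, -2.70). Equal radii place A and P the same way about Z: A = Z + 10.8·n = (19.5, -32.4), P = Z − 10.8·n = (-1.37, -37.8). Then |QP| = |P − Q| = 37.9.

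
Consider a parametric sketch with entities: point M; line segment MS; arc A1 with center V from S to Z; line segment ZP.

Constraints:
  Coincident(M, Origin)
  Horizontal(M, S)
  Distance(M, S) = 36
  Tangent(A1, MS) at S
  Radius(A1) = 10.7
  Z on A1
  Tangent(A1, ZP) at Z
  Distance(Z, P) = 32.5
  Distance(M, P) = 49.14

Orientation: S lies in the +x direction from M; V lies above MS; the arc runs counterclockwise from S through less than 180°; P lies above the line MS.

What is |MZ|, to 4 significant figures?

47.65

Checks: |VZ| = 10.70 ✓; ∠(VZ, ZP) = 90.00° ✓; |ZP| = 32.50 ✓; |MP| = 49.14 ✓.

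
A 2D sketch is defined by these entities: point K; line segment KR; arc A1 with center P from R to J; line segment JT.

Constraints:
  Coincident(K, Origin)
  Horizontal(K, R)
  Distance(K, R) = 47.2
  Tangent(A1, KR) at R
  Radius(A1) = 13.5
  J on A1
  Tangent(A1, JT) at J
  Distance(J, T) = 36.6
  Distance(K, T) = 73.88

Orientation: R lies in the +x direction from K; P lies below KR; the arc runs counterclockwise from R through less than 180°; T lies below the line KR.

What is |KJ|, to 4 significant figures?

40.43

K is at the origin; K and R share the same y with |KR| = 47.2 and R on the +x side, so R = (47.20, 0.000). The tangent condition forces PR to be normal to KR, so P = R + (0, -13.5) = (47.20, -13.50). Since PJ ⟂ JT (tangency), |PT| = √(13.5² + 36.6²) = 39.01 regardless of where J sits on A1. So T lies on both circle(K, 73.88) and circle(P, 39.01); the below-KR intersection is T = (52.31, -52.17). J is the foot of the tangent from T: J = (35.25, -19.79).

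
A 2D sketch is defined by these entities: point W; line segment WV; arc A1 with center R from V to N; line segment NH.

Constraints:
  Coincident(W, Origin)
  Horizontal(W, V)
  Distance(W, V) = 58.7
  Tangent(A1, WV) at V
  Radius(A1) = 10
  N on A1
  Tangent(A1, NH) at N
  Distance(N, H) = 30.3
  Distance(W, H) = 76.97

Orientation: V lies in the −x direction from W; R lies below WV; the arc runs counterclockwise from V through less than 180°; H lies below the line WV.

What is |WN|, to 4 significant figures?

69.54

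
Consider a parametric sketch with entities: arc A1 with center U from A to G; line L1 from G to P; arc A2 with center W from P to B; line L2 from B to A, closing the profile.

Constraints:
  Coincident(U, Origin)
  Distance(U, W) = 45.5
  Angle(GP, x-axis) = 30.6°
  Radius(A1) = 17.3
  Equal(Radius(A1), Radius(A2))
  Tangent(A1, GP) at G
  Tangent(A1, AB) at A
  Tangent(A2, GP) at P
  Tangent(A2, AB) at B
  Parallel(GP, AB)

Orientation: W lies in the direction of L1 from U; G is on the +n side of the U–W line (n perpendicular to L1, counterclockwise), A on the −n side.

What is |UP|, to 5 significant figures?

48.678

The slot axis is L1's direction at 30.6°, so u = (cos 30.6°, sin 30.6°) = (0.86074, 0.50904) and n = (−sin 30.6°, cos 30.6°) = (-0.50904, 0.86074). U is at the origin and W lies 45.5 along u from U, so W = 45.5·u = (39.164, 23.161). Tangency of A1 to both parallel lines with radius 17.3 puts G and A at U ± 17.3·n: G = (-8.8064, 14.891), A = (8.8064, -14.891). Equal radii place P and B the same way about W: P = W + 17.3·n = (30.357, 38.052), B = W − 17.3·n = (47.970, 8.2705). Then |UP| = |P − U| = 48.678.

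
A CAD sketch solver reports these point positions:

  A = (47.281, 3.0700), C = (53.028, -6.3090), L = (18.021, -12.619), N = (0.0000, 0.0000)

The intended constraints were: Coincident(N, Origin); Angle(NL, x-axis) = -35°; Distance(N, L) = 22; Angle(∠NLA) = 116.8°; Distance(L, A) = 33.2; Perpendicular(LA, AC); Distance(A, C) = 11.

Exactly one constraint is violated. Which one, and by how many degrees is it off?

Perpendicular(LA, AC) — off by 3.30°.

N = (0.00, 0.00) ✓; NL at -35.00° ✓; |NL| = 22.00 ✓; ∠NLA = 116.8° ✓; |LA| = 33.20 ✓; ∠(LA, AC) = 86.70° ✗; |AC| = 11.00 ✓.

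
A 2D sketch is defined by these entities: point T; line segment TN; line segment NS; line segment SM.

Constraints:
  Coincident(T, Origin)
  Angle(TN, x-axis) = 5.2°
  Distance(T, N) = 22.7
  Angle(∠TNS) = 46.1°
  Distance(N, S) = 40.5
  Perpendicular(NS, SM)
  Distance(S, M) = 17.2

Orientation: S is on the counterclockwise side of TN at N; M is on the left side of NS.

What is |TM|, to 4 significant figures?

24.77

T is at the origin; TN runs at 5.2° with length 22.7, so N = 22.7·(cos 5.2°, sin 5.2°) = (22.61, 2.057). ∠TNS = 46.1°, so NS runs at 5.2° + (180° − 46.1°) = 139.1° from the x-axis; with |NS| = 40.5, S = N + 40.5·(cos 139.1°, sin 139.1°) = (-8.005, 28.57). NS is perpendicular to SM; with |SM| = 17.2 on the left of NS, M = S + 17.2·(-0.6547, -0.7559) = (-19.27, 15.57). Then |TM| = |M − T| = 24.77.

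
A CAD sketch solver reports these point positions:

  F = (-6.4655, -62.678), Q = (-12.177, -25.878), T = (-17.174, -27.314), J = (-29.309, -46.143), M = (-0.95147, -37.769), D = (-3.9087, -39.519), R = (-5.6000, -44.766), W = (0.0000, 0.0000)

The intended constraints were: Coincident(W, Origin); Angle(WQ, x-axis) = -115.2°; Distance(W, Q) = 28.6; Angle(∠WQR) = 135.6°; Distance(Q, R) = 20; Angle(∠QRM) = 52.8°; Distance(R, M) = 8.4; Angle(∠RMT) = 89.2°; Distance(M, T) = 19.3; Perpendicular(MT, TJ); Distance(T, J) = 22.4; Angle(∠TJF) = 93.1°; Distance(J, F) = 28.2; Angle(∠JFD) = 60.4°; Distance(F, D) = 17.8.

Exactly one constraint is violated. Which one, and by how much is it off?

Distance(F, D) = 17.8 — off by 5.50.

W = (0.00, 0.00) ✓; WQ at -115.2° ✓; |WQ| = 28.60 ✓; ∠WQR = 135.6° ✓; |QR| = 20.00 ✓; ∠QRM = 52.80° ✓; |RM| = 8.400 ✓; ∠RMT = 89.20° ✓; |MT| = 19.30 ✓; ∠(MT, TJ) = 90.00° ✓; |TJ| = 22.40 ✓; ∠TJF = 93.10° ✓; |JF| = 28.20 ✓; ∠JFD = 60.40° ✓; |FD| = 23.30 ✗.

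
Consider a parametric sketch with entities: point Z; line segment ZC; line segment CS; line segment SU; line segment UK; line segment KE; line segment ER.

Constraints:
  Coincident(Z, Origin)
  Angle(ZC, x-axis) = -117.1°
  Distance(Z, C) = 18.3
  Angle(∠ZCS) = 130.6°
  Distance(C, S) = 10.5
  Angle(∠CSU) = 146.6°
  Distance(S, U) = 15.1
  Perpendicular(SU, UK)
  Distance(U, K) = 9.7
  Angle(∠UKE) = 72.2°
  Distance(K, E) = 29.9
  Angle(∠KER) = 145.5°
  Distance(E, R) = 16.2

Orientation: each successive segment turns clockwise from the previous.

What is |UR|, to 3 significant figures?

40.3

Z is at the origin; ZC runs at -117.1° with length 18.3, so C = (-8.34, -16.3). ∠ZCS = 130.6° gives CS at -166° from the x-axis; with |CS| = 10.5, S = (-18.5, -18.7). ∠CSU = 146.6° gives SU at 160° from the x-axis; with |SU| = 15.1, U = (-32.7, -13.6). SU is perpendicular to UK, so UK runs at 70.1°; with |UK| = 9.7, K = (-29.4, -4.48). ∠UKE = 72.2° gives KE at -37.7° from the x-axis; with |KE| = 29.9, E = (-5.79, -22.8). ∠KER = 145.5° gives ER at -72.2° from the x-axis; with |ER| = 16.2, R = (-0.833, -38.2). Then |UR| = |R − U| = 40.3.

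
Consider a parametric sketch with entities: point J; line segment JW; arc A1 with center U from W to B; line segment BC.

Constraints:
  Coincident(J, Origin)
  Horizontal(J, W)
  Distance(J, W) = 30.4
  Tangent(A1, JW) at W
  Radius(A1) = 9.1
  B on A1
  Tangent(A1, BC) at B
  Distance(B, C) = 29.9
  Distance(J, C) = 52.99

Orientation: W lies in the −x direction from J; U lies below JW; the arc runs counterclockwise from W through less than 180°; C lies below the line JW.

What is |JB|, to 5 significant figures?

40.770

J is at the origin; J and W share the same y with |JW| = 30.4 and W on the −x side, so W = (-30.400, 0.0000). A1 meets JW tangentially, so UW is at right angles to JW, so U = W + (0, -9.1) = (-30.400, -9.1000). Since UB ⟂ BC (tangency), |UC| = √(9.1² + 29.9²) = 31.254 regardless of where B sits on A1. So C lies on both circle(J, 52.99) and circle(U, 31.254); the below-JW intersection is C = (-34.688, -40.059). B is the foot of the tangent from C: B = (-39.387, -10.530).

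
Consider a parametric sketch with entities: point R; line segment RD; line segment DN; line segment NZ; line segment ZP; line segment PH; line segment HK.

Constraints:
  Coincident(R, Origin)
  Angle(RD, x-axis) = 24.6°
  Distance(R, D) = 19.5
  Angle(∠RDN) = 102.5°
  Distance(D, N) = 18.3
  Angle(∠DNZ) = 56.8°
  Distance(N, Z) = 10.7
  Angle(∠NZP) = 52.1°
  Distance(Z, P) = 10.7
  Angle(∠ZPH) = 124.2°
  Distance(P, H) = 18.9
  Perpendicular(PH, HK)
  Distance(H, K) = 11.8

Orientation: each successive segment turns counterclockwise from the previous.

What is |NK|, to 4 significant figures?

14.69

R is at the origin; RD runs at 24.6° with length 19.5, so D = (17.73, 8.117). ∠RDN = 102.5° gives DN at 102.1° from the x-axis; with |DN| = 18.3, N = (13.89, 26.01). ∠DNZ = 56.8° gives NZ at -134.7° from the x-axis; with |NZ| = 10.7, Z = (6.368, 18.41). ∠NZP = 52.1° gives ZP at -6.800° from the x-axis; with |ZP| = 10.7, P = (16.99, 17.14). ∠ZPH = 124.2° gives PH at 49.00° from the x-axis; with |PH| = 18.9, H = (29.39, 31.40). The perpendicularity gives HK at right angles to PH, so HK runs at 139.0°; with |HK| = 11.8, K = (20.49, 39.14). Then |NK| = |K − N| = 14.69.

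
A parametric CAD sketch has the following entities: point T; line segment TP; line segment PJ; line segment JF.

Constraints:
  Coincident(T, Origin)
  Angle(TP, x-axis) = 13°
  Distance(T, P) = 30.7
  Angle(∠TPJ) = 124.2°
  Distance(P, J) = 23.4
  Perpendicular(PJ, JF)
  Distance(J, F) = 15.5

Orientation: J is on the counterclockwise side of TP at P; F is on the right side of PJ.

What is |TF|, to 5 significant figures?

57.663

T is at the origin; TP runs at 13.0° with length 30.7, so P = 30.7·(cos 13.0°, sin 13.0°) = (29.913, 6.9060). ∠TPJ = 124.2°, so PJ runs at 13.0° + (180° − 124.2°) = 68.800° from the x-axis; with |PJ| = 23.4, J = P + 23.4·(cos 68.800°, sin 68.800°) = (38.375, 28.722). PJ is perpendicular to JF; with |JF| = 15.5 on the right of PJ, F = J + 15.5·(0.93232, -0.36162) = (52.826, 23.117). Then |TF| = |F − T| = 57.663.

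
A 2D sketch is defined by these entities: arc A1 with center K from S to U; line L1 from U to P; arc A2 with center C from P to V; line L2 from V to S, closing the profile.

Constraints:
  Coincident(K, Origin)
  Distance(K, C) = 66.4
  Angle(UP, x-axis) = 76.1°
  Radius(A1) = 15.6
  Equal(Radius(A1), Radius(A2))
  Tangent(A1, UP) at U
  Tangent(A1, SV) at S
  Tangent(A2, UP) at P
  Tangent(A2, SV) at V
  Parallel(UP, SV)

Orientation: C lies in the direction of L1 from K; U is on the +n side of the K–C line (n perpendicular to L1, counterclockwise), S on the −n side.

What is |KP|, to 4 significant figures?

68.21

The slot axis is L1's direction at 76.1°, so u = (cos 76.1°, sin 76.1°) = (0.2402, 0.9707) and n = (−sin 76.1°, cos 76.1°) = (-0.9707, 0.2402). K is at the origin and C lies 66.4 along u from K, so C = 66.4·u = (15.95, 64.46). Tangency of A1 to both parallel lines with radius 15.6 puts U and S at K ± 15.6·n: U = (-15.14, 3.748), S = (15.14, -3.748). Equal radii place P and V the same way about C: P = C + 15.6·n = (0.8080, 68.20), V = C − 15.6·n = (31.09, 60.71). Then |KP| = |P − K| = 68.21.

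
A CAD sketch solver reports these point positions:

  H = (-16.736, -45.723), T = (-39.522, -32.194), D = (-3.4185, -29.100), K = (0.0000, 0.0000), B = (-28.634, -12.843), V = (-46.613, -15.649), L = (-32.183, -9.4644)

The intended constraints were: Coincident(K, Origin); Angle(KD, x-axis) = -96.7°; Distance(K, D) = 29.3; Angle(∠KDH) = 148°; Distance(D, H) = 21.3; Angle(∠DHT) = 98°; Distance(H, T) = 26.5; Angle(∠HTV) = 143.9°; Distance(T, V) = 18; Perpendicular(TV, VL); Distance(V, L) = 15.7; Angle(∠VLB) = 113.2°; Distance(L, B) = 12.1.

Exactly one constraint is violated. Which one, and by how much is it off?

Distance(L, B) = 12.1 — off by 7.20.

K = (0.00, 0.00) ✓; KD at -96.70° ✓; |KD| = 29.30 ✓; ∠KDH = 148.0° ✓; |DH| = 21.30 ✓; ∠DHT = 98.00° ✓; |HT| = 26.50 ✓; ∠HTV = 143.9° ✓; |TV| = 18.00 ✓; ∠(TV, VL) = 90.00° ✓; |VL| = 15.70 ✓; ∠VLB = 113.2° ✓; |LB| = 4.900 ✗.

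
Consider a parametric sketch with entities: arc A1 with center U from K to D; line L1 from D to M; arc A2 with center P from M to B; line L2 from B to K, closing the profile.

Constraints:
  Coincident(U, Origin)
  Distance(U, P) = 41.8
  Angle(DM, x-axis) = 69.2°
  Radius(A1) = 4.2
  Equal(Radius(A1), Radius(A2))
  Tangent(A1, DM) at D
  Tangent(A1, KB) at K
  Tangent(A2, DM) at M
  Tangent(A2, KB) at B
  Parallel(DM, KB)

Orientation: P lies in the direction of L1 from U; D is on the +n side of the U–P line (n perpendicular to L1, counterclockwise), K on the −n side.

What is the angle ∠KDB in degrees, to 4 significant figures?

78.64°

Tangency of A1 to both parallel lines with radius 4.2 puts D and K at U ± 4.2·n: D = (-3.926, 1.491), K = (3.926, -1.491). Equal radii place M and B the same way about P: M = P + 4.2·n = (10.92, 40.57), B = P − 4.2·n = (18.77, 37.58). Then cos ∠KDB = DK·DB / (|DK||DB|), giving 78.64°.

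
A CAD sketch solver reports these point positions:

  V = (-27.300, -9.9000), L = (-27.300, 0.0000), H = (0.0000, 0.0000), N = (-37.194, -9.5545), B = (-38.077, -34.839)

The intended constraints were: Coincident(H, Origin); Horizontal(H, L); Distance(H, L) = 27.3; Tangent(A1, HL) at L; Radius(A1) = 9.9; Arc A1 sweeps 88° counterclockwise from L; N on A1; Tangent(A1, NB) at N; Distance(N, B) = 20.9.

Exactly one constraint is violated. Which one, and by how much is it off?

Distance(N, B) = 20.9 — off by 4.40.

H = (0.00, 0.00) ✓; H.y = 0.00, L.y = 0.00 ✓; |HL| = 27.30 ✓; ∠(VL, LH) = 90.00° ✓; |VL| = 9.900 ✓; bearing(V→N) − bearing(V→L) = 88.00° ✓; |VN| = 9.900 ✓; ∠(VN, NB) = 90.00° ✓; |NB| = 25.30 ✗.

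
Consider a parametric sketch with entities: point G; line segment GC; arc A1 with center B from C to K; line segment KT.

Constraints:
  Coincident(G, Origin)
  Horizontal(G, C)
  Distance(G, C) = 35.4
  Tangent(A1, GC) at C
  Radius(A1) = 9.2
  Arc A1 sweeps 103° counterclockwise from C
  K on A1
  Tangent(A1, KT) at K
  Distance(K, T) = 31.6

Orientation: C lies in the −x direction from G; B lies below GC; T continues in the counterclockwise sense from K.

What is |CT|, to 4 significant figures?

42.10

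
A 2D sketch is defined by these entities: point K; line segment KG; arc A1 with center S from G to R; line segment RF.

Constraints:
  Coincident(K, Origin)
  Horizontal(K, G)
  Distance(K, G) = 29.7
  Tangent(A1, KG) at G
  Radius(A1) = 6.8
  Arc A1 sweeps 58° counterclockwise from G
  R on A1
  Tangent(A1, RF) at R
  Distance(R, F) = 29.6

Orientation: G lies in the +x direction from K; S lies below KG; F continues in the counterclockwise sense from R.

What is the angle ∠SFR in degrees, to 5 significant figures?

12.938°

On A1, G sits at bearing 90° from S; a 58° counterclockwise sweep puts R at bearing 148°, so R = S + 6.8·(cos 148°, sin 148°) = (23.933, -3.1965). Since A1 is tangent to RF there, SR ⟂ RF, so RF runs along (−sin 148°, cos 148°); with |RF| = 29.6, F = (8.2477, -28.299). Then cos ∠SFR = FS·FR / (|FS||FR|), giving 12.938°.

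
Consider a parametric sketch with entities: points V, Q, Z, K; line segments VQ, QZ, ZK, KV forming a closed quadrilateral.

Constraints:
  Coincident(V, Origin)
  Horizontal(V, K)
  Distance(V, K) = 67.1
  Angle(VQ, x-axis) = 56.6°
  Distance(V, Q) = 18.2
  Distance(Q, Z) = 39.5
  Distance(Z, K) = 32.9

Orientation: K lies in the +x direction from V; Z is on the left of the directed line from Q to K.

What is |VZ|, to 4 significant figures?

54.75

Checks: |QZ| = 39.50 ✓; |ZK| = 32.90 ✓.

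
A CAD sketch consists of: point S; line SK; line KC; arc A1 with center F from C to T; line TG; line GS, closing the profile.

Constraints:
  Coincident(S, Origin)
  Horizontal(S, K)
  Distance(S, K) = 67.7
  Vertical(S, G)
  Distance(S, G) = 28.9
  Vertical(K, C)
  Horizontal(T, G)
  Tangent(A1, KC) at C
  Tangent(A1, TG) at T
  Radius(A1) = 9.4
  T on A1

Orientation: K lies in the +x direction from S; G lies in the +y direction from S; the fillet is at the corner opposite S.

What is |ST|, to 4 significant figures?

65.07

The virtual corner opposite S is at (67.70, 28.90). The tangent condition forces FC to be normal to KC and since A1 is tangent to TG there, FT ⟂ TG, with radius 9.4, so the center F sits 9.4 in from both sides at F = (58.30, 19.50). That places the tangent points at C = (67.70, 19.50) on KC and T = (58.30, 28.90) on TG. Then |ST| = |T − S| = 65.07.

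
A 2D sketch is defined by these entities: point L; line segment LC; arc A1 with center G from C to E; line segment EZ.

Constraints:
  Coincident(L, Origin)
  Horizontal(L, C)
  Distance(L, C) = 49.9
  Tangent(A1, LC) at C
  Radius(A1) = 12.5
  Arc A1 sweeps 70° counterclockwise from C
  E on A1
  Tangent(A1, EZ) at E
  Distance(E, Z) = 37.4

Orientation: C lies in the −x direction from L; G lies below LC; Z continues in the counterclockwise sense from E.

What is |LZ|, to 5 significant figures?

86.150

L is at the origin; L and C share the same y with |LC| = 49.9 and C on the −x side, so C = (-49.900, 0.0000). Since A1 is tangent to LC there, GC ⟂ LC, so G = C + (0, -12.5) = (-49.900, -12.500). On A1, C sits at bearing 90° from G; a 70° counterclockwise sweep puts E at bearing 160°, so E = G + 12.5·(cos 160°, sin 160°) = (-61.646, -8.2247). Tangency of A1 to EZ means the radius GE is perpendicular to EZ, so EZ runs along (−sin 160°, cos 160°); with |EZ| = 37.4, Z = (-74.438, -43.369). Then |LZ| = |Z − L| = 86.150.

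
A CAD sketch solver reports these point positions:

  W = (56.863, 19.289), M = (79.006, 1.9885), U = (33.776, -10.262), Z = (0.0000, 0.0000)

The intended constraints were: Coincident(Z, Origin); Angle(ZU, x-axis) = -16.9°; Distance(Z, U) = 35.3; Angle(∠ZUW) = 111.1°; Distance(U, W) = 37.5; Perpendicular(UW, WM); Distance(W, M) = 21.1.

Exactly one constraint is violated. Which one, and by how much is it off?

Distance(W, M) = 21.1 — off by 7.00.

Z = (0.00, 0.00) ✓; ZU at -16.90° ✓; |ZU| = 35.30 ✓; ∠ZUW = 111.1° ✓; |UW| = 37.50 ✓; ∠(UW, WM) = 90.00° ✓; |WM| = 28.10 ✗.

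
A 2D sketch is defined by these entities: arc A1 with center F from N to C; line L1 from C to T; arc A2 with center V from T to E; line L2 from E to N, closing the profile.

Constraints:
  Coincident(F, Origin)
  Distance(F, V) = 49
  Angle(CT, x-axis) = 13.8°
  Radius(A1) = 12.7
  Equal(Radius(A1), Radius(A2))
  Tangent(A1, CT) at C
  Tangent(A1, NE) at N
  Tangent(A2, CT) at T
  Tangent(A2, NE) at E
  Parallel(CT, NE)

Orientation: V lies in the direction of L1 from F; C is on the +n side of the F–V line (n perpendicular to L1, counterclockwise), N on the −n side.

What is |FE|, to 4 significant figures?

50.62

Tangency of A1 to both parallel lines with radius 12.7 puts C and N at F ± 12.7·n: C = (-3.029, 12.33), N = (3.029, -12.33). Equal radii place T and E the same way about V: T = V + 12.7·n = (44.56, 24.02), E = V − 12.7·n = (50.61, -0.6453). Then |FE| = |E − F| = 50.62.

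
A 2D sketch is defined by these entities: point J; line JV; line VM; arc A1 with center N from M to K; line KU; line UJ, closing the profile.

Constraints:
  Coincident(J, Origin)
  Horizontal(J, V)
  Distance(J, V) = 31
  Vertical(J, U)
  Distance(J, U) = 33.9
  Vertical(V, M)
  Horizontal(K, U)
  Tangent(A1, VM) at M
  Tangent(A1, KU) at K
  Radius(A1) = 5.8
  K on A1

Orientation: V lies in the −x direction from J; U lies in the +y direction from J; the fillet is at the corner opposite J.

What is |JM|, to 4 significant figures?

41.84

J is at the origin; J and V share the same y with |JV| = 31.0 and V on the −x side, so V = (-31.00, 0.000). JU is vertical with |JU| = 33.9 and U on the +y side, so U = (0.000, 33.90). The virtual corner opposite J is at (-31.00, 33.90). The tangent condition forces NM to be normal to VM and the tangent condition forces NK to be normal to KU, with radius 5.8, so the center N sits 5.8 in from both sides at N = (-25.20, 28.10). That places the tangent points at M = (-31.00, 28.10) on VM and K = (-25.20, 33.90) on KU. Then |JM| = |M − J| = 41.84.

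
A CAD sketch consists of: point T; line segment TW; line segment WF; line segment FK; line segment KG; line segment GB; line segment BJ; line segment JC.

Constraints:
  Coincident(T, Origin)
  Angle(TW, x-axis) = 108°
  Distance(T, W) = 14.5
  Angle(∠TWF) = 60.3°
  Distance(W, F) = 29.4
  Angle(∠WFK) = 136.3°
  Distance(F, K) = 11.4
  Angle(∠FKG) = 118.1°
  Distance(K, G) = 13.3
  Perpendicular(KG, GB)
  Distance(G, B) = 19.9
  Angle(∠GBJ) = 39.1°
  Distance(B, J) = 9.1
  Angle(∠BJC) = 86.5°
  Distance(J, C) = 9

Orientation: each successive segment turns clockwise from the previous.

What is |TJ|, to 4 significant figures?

16.08

T is at the origin; TW runs at 108.0° with length 14.5, so W = (-4.481, 13.79). ∠TWF = 60.3° gives WF at -11.70° from the x-axis; with |WF| = 29.4, F = (24.31, 7.828). ∠WFK = 136.3° gives FK at -55.40° from the x-axis; with |FK| = 11.4, K = (30.78, -1.555). ∠FKG = 118.1° gives KG at -117.3° from the x-axis; with |KG| = 13.3, G = (24.68, -13.37). KG ⟂ GB, so GB runs at 152.7°; with |GB| = 19.9, B = (6.998, -4.247). ∠GBJ = 39.1° gives BJ at 11.80° from the x-axis; with |BJ| = 9.1, J = (15.91, -2.386). Then |TJ| = |J − T| = 16.08.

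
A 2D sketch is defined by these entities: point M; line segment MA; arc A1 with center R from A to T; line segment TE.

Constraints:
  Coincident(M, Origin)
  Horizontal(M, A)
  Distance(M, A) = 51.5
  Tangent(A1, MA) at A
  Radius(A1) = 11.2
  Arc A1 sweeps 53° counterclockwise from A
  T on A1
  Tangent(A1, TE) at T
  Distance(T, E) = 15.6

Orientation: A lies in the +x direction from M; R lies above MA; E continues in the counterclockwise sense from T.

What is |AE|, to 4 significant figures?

24.95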